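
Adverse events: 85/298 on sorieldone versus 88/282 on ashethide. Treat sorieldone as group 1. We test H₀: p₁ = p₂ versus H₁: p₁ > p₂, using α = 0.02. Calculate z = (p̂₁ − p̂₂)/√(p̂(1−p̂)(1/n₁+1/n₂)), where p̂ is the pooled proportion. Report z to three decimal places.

p̂₁ = 85/298 ≈ 0.28523, p̂₂ = 88/282 ≈ 0.31206.
Pooled p̂ = (85+88)/(298+282) = 173/580 = 0.29828.
SE = √(0.209307 × 0.0069018) = 0.03801.
z = (0.28523 − 0.31206)/0.03801 = -0.02683/0.03801 = -0.706.
p-value = P(Z > -0.706) ≈ 0.7598, so at α = 0.02 we fail to reject H₀.

z = -0.706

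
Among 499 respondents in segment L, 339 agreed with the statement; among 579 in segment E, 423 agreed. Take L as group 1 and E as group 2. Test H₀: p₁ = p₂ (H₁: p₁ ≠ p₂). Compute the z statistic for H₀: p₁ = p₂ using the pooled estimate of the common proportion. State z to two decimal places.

z = -1.84

p̂₁ = 339/499 = 0.6794, p̂₂ = 423/579 = 0.7306.
Pooled p̂ = (339+423)/(499+579) = 762/1078 = 0.7069.
SE = √(p̂(1−p̂)(1/n₁+1/n₂)) = √(0.7069·0.2931·0.00373112) = √(0.000773115) = 0.0278.
z = (0.6794 − 0.7306)/0.0278 = -0.0512/0.0278 = -1.84.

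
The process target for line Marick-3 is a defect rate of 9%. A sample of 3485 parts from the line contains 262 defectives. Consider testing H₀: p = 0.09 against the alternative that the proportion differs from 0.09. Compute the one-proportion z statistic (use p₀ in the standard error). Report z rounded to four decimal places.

p̂ = 262/3485 ≈ 0.0751793.
Under H₀, SE = √(0.09·0.91/3485) = √(2.35007e-05) = 0.0048478.
z = (0.0751793 − 0.09)/0.0048478 = -0.0148207/0.0048478 = -3.0572.
Two-sided p-value ≈ 2·Φ(−3.057) = 0.0022.

z = -3.0572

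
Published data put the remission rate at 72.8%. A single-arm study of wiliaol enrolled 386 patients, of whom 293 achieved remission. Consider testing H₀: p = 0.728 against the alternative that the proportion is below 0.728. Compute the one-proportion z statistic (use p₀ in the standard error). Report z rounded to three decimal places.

z = 1.372

p̂ = 293/386 = 0.75907.
SE = √(p₀(1−p₀)/n) = √(0.19802/386) = 0.02265.
z = (0.75907 − 0.728)/0.02265 = 0.03107/0.02265 = 1.372.
p-value = P(Z < 1.372) ≈ 0.9149.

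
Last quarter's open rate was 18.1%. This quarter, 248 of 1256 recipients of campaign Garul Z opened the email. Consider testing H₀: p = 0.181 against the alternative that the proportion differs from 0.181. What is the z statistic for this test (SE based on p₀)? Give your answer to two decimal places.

z = 1.51

p̂ = 248/1256 = 0.1975.
Under H₀, SE = √(0.181·0.819/1256) = √(0.000118025) = 0.0109.
z = (0.1975 − 0.181)/0.0109 = 0.0165/0.0109 = 1.51.
p-value = 2·P(Z > 1.514) ≈ 0.1299.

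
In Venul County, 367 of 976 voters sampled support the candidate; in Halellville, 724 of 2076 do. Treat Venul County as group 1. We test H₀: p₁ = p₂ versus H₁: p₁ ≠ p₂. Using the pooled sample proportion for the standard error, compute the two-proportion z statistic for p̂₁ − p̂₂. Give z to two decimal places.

p̂₁ = 367/976 ≈ 0.3760, p̂₂ = 724/2076 ≈ 0.3487.
Pooled p̂ = (367+724)/(976+2076) = 1091/3052 = 0.3575.
SE = √(p̂(1−p̂)(1/n₁+1/n₂)) = √(0.3575·0.6425·0.00150629) = √(0.000345972) = 0.0186.
z = (0.3760 − 0.3487)/0.0186 = 0.0273/0.0186 = 1.47.
p-value = 2·P(Z > 1.466) ≈ 0.1425.

z = 1.47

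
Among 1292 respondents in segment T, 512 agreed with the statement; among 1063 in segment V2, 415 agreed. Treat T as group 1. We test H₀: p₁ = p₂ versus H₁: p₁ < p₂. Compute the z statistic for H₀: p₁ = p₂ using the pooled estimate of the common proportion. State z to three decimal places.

z = 0.291

p̂₁ = 512/1292 ≈ 0.39628, p̂₂ = 415/1063 ≈ 0.39040.
Pooled p̂ = (512+415)/(1292+1063) = 927/2355 = 0.39363.
SE = √(0.238686 × 0.00171473) = 0.02023.
z = (0.39628 − 0.39040)/0.02023 = 0.00588/0.02023 = 0.291.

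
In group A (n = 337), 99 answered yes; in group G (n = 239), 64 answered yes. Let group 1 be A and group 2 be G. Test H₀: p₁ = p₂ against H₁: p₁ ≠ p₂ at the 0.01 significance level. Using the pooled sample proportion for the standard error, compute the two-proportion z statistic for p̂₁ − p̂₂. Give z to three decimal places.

z = 0.682

p̂₁ = 99/337 = 0.29377, p̂₂ = 64/239 = 0.26778.
Pooled p̂ = (99+64)/(337+239) = 163/576 = 0.28299.
SE = √(p̂(1−p̂)(1/n₁+1/n₂)) = √(0.28299·0.71701·0.00715146) = √(0.00145107) = 0.03809.
z = (0.29377 − 0.26778)/0.03809 = 0.02599/0.03809 = 0.682.
Two-sided p-value ≈ 2·Φ(−0.682) = 0.4951. With α = 0.01, fail to reject H₀.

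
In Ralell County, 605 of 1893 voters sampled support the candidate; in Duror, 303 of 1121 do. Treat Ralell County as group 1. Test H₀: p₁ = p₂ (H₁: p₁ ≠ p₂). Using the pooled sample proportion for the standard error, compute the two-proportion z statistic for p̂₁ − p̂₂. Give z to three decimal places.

p̂₁ = 605/1893 = 0.319599, p̂₂ = 303/1121 = 0.270294.
Pooled p̂ = (605+303)/(1893+1121) = 908/3014 = 0.301261.
SE = √(0.210503 × 0.00142032) = 0.017291.
z = (0.319599 − 0.270294)/0.017291 = 0.049305/0.017291 = 2.851.

z = 2.851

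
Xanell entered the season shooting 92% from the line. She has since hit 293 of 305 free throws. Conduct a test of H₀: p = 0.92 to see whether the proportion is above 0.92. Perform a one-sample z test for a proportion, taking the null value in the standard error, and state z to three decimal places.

p̂ = 293/305 ≈ 0.960656.
Under H₀, SE = √(0.92·0.08/305) = √(0.000241311) = 0.015534.
z = (0.960656 − 0.92)/0.015534 = 0.040656/0.015534 = 2.617.

z = 2.617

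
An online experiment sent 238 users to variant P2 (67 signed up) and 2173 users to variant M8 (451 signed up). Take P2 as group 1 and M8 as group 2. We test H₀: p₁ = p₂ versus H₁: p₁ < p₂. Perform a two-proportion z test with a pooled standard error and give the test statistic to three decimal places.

z = 2.638

p̂₁ = 67/238 ≈ 0.28151, p̂₂ = 451/2173 ≈ 0.20755.
Pooled p̂ = (67+451)/(238+2173) = 518/2411 = 0.21485.
SE = √(p̂(1−p̂)(1/n₁+1/n₂)) = √(0.21485·0.78515·0.00466187) = √(0.000786405) = 0.02804.
z = (0.28151 − 0.20755)/0.02804 = 0.07396/0.02804 = 2.638.
p-value = P(Z < 2.638) ≈ 0.9958.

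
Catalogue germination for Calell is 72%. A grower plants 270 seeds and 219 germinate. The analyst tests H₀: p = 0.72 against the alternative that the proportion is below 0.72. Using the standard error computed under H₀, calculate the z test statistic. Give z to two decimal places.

z = 3.33

p̂ = 219/270 = 0.81111.
Standard error under H₀: √(0.72×0.28/270) = 0.02733.
z = (0.81111 − 0.72)/0.02733 = 0.09111/0.02733 = 3.33.
p-value = P(Z < 3.334) ≈ 0.9996.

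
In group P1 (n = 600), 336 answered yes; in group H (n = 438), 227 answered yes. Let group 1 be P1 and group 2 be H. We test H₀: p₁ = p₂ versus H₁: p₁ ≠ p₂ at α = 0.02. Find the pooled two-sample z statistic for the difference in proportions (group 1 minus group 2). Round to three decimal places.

z = 1.333

p̂₁ = 336/600 ≈ 0.56000, p̂₂ = 227/438 ≈ 0.51826.
Pooled p̂ = (336+227)/(600+438) = 563/1038 = 0.54239.
SE = √(0.248203 × 0.00394977) = 0.03131.
z = (0.56000 − 0.51826)/0.03131 = 0.04174/0.03131 = 1.333.
p-value = 2·P(Z > 1.333) ≈ 0.1825; since p > α = 0.02, fail to reject H₀.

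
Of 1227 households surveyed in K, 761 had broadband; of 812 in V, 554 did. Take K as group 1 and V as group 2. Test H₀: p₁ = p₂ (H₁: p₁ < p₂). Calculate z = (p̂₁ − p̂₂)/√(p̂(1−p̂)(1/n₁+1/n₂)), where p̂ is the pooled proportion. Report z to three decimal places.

p̂₁ = 761/1227 = 0.6202119, p̂₂ = 554/812 = 0.6822660.
Pooled p̂ = (761+554)/(1227+812) = 1315/2039 = 0.6449240.
SE = √(p̂(1−p̂)(1/n₁+1/n₂)) = √(0.6449240·0.3550760·0.00204652) = √(0.000468648) = 0.0216483.
z = (0.6202119 − 0.6822660)/0.0216483 = -0.0620541/0.0216483 = -2.866.
p-value = P(Z < -2.866) ≈ 0.0021.

z = -2.866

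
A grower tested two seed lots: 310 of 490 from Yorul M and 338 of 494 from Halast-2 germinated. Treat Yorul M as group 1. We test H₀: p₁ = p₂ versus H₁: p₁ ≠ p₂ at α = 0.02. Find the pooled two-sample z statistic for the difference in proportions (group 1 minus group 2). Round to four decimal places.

z = -1.7053

p̂₁ = 310/490 = 0.632653, p̂₂ = 338/494 = 0.684211.
Pooled p̂ = (310+338)/(490+494) = 648/984 = 0.658537.
SE = √(0.224866 × 0.00406511) = 0.030234.
z = (0.632653 − 0.684211)/0.030234 = -0.051558/0.030234 = -1.7053.
p-value = 2·P(Z > 1.705) ≈ 0.0881, so at α = 0.02 we fail to reject H₀.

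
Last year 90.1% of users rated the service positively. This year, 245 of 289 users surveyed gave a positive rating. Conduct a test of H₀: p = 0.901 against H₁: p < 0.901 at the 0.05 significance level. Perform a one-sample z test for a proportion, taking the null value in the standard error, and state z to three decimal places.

p̂ = 245/289 ≈ 0.84775.
Under H₀, SE = √(0.901·0.099/289) = √(0.000308647) = 0.01757.
z = (0.84775 − 0.901)/0.01757 = -0.05325/0.01757 = -3.031.
p-value = P(Z < -3.031) ≈ 0.0012. With α = 0.05, reject H₀.

z = -3.031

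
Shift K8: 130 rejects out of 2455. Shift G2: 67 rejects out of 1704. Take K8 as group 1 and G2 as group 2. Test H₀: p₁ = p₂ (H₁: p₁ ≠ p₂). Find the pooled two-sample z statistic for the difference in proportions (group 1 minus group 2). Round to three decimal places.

z = 2.036

p̂₁ = 130/2455 = 0.052953, p̂₂ = 67/1704 = 0.039319.
Pooled p̂ = (130+67)/(2455+1704) = 197/4159 = 0.047367.
SE = √(p̂(1−p̂)(1/n₁+1/n₂)) = √(0.047367·0.952633·0.000994186) = √(4.48612e-05) = 0.006698.
z = (0.052953 − 0.039319)/0.006698 = 0.013634/0.006698 = 2.036.
p-value = 2·P(Z > 2.036) ≈ 0.0418.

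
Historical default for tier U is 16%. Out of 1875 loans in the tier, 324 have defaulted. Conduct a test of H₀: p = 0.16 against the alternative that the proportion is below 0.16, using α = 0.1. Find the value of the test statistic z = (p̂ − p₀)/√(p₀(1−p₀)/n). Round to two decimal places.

p̂ = 324/1875 ≈ 0.1728.
Under H₀, SE = √(0.16·0.84/1875) = √(7.168e-05) = 0.0085.
z = (0.1728 − 0.16)/0.0085 = 0.0128/0.0085 = 1.51.
p-value = P(Z < 1.512) ≈ 0.9347; since p > α = 0.1, fail to reject H₀.

z = 1.51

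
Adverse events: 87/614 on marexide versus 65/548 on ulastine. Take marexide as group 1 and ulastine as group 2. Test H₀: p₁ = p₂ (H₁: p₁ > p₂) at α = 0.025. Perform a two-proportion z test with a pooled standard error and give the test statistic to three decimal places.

z = 1.165

p̂₁ = 87/614 = 0.141694, p̂₂ = 65/548 = 0.118613.
Pooled p̂ = (87+65)/(614+548) = 152/1162 = 0.130809.
SE = √(p̂(1−p̂)(1/n₁+1/n₂)) = √(0.130809·0.869191·0.00345348) = √(0.000392654) = 0.019815.
z = (0.141694 − 0.118613)/0.019815 = 0.023081/0.019815 = 1.165.
p-value = P(Z > 1.165) ≈ 0.1221. With α = 0.025, fail to reject H₀.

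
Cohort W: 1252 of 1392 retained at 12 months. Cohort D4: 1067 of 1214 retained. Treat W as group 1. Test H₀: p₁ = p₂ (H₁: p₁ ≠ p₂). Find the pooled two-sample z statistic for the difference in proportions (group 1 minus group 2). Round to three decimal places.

p̂₁ = 1252/1392 = 0.899425, p̂₂ = 1067/1214 = 0.878913.
Pooled p̂ = (1252+1067)/(1392+1214) = 2319/2606 = 0.889870.
SE = √(p̂(1−p̂)(1/n₁+1/n₂)) = √(0.889870·0.110130·0.00154211) = √(0.00015113) = 0.012293.
z = (0.899425 − 0.878913)/0.012293 = 0.020512/0.012293 = 1.669.

z = 1.669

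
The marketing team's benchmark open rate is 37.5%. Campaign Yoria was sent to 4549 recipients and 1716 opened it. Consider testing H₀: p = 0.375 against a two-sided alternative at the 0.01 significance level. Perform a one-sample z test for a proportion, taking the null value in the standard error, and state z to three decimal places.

z = 0.310

p̂ = 1716/4549 = 0.377226.
SE = √(p₀(1−p₀)/n) = √(0.23438/4549) = 0.007178.
z = (0.377226 − 0.375)/0.007178 = 0.002226/0.007178 = 0.310.
Two-sided p-value ≈ 2·Φ(−0.310) = 0.7565, so at α = 0.01 we fail to reject H₀.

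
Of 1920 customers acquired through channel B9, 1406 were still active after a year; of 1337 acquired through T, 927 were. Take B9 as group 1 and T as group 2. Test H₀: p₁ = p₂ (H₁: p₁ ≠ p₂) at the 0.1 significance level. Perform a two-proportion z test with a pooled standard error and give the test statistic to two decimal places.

z = 2.43

p̂₁ = 1406/1920 ≈ 0.73229, p̂₂ = 927/1337 ≈ 0.69334.
Pooled p̂ = (1406+927)/(1920+1337) = 2333/3257 = 0.71630.
SE = √(p̂(1−p̂)(1/n₁+1/n₂)) = √(0.71630·0.28370·0.00126878) = √(0.000257832) = 0.01606.
z = (0.73229 − 0.69334)/0.01606 = 0.03895/0.01606 = 2.43.
p-value = 2·P(Z > 2.426) ≈ 0.0153; since p < α = 0.1, reject H₀.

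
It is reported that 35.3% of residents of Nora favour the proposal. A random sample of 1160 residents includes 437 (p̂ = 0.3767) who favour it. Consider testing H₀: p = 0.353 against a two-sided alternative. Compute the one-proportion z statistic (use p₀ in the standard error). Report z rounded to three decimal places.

p̂ = 437/1160 ≈ 0.37672.
SE = √(p₀(1−p₀)/n) = √(0.22839/1160) = 0.01403.
z = (0.37672 − 0.353)/0.01403 = 0.02372/0.01403 = 1.691.

z = 1.691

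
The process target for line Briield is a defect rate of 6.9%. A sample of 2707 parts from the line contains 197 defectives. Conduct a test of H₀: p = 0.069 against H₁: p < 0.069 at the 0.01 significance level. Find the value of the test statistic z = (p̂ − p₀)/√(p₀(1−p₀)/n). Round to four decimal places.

p̂ = 197/2707 ≈ 0.072774.
SE = √(p₀(1−p₀)/n) = √(0.064239/2707) = 0.004871.
z = (0.072774 − 0.069)/0.004871 = 0.003774/0.004871 = 0.7748.
p-value = P(Z < 0.775) ≈ 0.7808. With α = 0.01, fail to reject H₀.

z = 0.7748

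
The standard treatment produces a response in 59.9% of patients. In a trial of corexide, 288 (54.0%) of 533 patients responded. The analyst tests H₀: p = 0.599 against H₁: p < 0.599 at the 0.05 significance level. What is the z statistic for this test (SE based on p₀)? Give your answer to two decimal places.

z = -2.76

p̂ = 288/533 = 0.54034.
SE = √(p₀(1−p₀)/n) = √(0.2402/533) = 0.02123.
z = (0.54034 − 0.599)/0.02123 = -0.05866/0.02123 = -2.76.
p-value = P(Z < -2.763) ≈ 0.0029, so at α = 0.05 we reject H₀.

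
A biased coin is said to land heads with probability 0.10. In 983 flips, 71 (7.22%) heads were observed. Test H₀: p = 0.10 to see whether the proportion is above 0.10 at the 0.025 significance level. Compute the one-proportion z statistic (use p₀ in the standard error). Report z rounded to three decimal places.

z = -2.902

p̂ = 71/983 ≈ 0.07223.
Under H₀, SE = √(0.1·0.9/983) = √(9.15565e-05) = 0.00957.
z = (0.07223 − 0.1)/0.00957 = -0.02777/0.00957 = -2.902.
p-value = P(Z > -2.902) ≈ 0.9981; since p > α = 0.025, fail to reject H₀.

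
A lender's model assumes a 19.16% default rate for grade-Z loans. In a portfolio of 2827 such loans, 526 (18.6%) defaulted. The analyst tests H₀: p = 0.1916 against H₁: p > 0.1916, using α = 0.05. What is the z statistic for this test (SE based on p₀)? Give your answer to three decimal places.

p̂ = 526/2827 ≈ 0.186063.
Standard error under H₀: √(0.1916×0.8084/2827) = 0.007402.
z = (0.186063 − 0.1916)/0.007402 = -0.005537/0.007402 = -0.748.
p-value = P(Z > -0.748) ≈ 0.7728; since p > α = 0.05, fail to reject H₀.

z = -0.748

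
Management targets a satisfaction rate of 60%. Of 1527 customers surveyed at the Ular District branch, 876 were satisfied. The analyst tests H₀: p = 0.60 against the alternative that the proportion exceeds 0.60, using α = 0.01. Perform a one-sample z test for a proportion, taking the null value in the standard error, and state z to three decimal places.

p̂ = 876/1527 ≈ 0.57367.
Standard error under H₀: √(0.6×0.4/1527) = 0.01254.
z = (0.57367 − 0.6)/0.01254 = -0.02633/0.01254 = -2.100.
p-value = P(Z > -2.100) ≈ 0.9821, so at α = 0.01 we fail to reject H₀.

z = -2.100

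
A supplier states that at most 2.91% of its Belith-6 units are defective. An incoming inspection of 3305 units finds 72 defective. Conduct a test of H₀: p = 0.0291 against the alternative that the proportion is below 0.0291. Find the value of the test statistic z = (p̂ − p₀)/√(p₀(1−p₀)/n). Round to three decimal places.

z = -2.502

p̂ = 72/3305 ≈ 0.021785.
Standard error under H₀: √(0.0291×0.9709/3305) = 0.002924.
z = (0.021785 − 0.0291)/0.002924 = -0.007315/0.002924 = -2.502.
p-value = P(Z < -2.502) ≈ 0.0062.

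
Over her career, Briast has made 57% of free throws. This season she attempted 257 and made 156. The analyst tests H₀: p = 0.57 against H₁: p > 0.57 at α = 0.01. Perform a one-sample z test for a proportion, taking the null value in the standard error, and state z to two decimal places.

p̂ = 156/257 ≈ 0.6070.
Standard error under H₀: √(0.57×0.43/257) = 0.0309.
z = (0.6070 − 0.57)/0.0309 = 0.0370/0.0309 = 1.20.
p-value = P(Z > 1.198) ≈ 0.1154. With α = 0.01, fail to reject H₀.

z = 1.20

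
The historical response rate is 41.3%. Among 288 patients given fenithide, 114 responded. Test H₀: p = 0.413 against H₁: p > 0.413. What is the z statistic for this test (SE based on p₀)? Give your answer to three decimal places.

z = -0.592

p̂ = 114/288 ≈ 0.39583.
Standard error under H₀: √(0.413×0.587/288) = 0.02901.
z = (0.39583 − 0.413)/0.02901 = -0.01717/0.02901 = -0.592.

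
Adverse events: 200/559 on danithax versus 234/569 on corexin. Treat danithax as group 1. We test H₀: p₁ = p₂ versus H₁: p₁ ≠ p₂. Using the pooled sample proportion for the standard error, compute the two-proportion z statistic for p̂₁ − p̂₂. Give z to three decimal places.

z = -1.845

p̂₁ = 200/559 = 0.357782, p̂₂ = 234/569 = 0.411248.
Pooled p̂ = (200+234)/(559+569) = 434/1128 = 0.384752.
SE = √(p̂(1−p̂)(1/n₁+1/n₂)) = √(0.384752·0.615248·0.00354638) = √(0.000839491) = 0.028974.
z = (0.357782 − 0.411248)/0.028974 = -0.053466/0.028974 = -1.845.
p-value = 2·P(Z > 1.845) ≈ 0.0650.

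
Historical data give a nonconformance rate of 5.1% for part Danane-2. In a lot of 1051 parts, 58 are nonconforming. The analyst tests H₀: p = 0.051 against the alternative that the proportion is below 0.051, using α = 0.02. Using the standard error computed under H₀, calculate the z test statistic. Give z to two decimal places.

z = 0.62

p̂ = 58/1051 ≈ 0.0552.
Standard error under H₀: √(0.051×0.949/1051) = 0.0068.
z = (0.0552 − 0.051)/0.0068 = 0.0042/0.0068 = 0.62.
p-value = P(Z < 0.617) ≈ 0.7313. With α = 0.02, fail to reject H₀.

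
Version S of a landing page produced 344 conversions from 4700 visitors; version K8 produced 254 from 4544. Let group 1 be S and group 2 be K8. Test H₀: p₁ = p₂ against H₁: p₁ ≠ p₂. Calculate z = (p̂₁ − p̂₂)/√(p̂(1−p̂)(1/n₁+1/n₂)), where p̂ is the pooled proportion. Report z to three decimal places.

p̂₁ = 344/4700 ≈ 0.073191, p̂₂ = 254/4544 ≈ 0.055898.
Pooled p̂ = (344+254)/(4700+4544) = 598/9244 = 0.064691.
SE = √(0.0605057 × 0.000432836) = 0.005118.
z = (0.073191 − 0.055898)/0.005118 = 0.017293/0.005118 = 3.379.
Two-sided p-value ≈ 2·Φ(−3.379) = 0.0007.

z = 3.379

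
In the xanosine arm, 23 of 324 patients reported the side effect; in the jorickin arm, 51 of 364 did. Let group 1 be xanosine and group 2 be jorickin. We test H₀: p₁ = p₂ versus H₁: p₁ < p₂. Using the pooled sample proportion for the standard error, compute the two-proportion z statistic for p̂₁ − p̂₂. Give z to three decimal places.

p̂₁ = 23/324 = 0.07099, p̂₂ = 51/364 = 0.14011.
Pooled p̂ = (23+51)/(324+364) = 74/688 = 0.10756.
SE = √(0.0959894 × 0.00583367) = 0.02366.
z = (0.07099 − 0.14011)/0.02366 = -0.06912/0.02366 = -2.921.

z = -2.921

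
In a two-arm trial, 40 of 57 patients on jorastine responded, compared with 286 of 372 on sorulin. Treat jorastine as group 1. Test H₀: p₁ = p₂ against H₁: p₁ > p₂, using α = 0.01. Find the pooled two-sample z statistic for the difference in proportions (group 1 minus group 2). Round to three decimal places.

z = -1.104

p̂₁ = 40/57 = 0.70175, p̂₂ = 286/372 = 0.76882.
Pooled p̂ = (40+286)/(57+372) = 326/429 = 0.75991.
SE = √(0.182448 × 0.020232) = 0.06076.
z = (0.70175 − 0.76882)/0.06076 = -0.06707/0.06076 = -1.104.
p-value = P(Z > -1.104) ≈ 0.8652. With α = 0.01, fail to reject H₀.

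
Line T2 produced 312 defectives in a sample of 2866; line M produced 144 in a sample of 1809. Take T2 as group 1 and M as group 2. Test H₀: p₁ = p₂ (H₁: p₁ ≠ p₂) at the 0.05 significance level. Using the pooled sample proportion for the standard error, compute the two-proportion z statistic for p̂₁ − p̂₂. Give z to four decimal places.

z = 3.2843

p̂₁ = 312/2866 ≈ 0.1088625, p̂₂ = 144/1809 ≈ 0.0796020.
Pooled p̂ = (312+144)/(2866+1809) = 456/4675 = 0.0975401.
SE = √(0.088026 × 0.00090171) = 0.0089092.
z = (0.1088625 − 0.0796020)/0.0089092 = 0.0292605/0.0089092 = 3.2843.
p-value = 2·P(Z > 3.284) ≈ 0.0010, so at α = 0.05 we reject H₀.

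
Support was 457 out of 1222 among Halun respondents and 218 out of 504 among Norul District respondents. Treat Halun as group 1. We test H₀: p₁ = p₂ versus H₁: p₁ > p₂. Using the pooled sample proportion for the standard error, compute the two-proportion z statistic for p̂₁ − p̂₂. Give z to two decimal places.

z = -2.27

p̂₁ = 457/1222 = 0.3740, p̂₂ = 218/504 = 0.4325.
Pooled p̂ = (457+218)/(1222+504) = 675/1726 = 0.3911.
SE = √(0.238136 × 0.00280246) = 0.0258.
z = (0.3740 − 0.4325)/0.0258 = -0.0585/0.0258 = -2.27.
p-value = P(Z > -2.267) ≈ 0.9883.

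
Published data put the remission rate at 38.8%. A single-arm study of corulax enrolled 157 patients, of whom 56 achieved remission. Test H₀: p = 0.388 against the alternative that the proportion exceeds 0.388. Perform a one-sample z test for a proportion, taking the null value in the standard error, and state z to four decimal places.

z = -0.8051

p̂ = 56/157 ≈ 0.356688.
Standard error under H₀: √(0.388×0.612/157) = 0.038890.
z = (0.356688 − 0.388)/0.038890 = -0.031312/0.038890 = -0.8051.
p-value = P(Z > -0.805) ≈ 0.7896.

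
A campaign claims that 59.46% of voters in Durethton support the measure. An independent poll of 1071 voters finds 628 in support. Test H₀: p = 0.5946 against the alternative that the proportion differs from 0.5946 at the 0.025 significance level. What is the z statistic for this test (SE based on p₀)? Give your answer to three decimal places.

z = -0.549

p̂ = 628/1071 = 0.58637.
SE = √(p₀(1−p₀)/n) = √(0.24105/1071) = 0.01500.
z = (0.58637 − 0.5946)/0.01500 = -0.00823/0.01500 = -0.549.
Two-sided p-value ≈ 2·Φ(−0.549) = 0.5832. With α = 0.025, fail to reject H₀.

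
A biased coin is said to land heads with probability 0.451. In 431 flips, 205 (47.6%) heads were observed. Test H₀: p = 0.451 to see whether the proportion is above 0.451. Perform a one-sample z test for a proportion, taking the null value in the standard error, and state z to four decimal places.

z = 1.0279

p̂ = 205/431 ≈ 0.4756381.
Standard error under H₀: √(0.451×0.549/431) = 0.0239682.
z = (0.4756381 − 0.451)/0.0239682 = 0.0246381/0.0239682 = 1.0279.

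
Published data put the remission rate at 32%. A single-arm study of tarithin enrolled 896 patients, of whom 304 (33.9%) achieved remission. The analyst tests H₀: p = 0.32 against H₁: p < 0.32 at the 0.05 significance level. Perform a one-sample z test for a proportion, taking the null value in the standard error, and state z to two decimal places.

z = 1.24

p̂ = 304/896 ≈ 0.3393.
SE = √(p₀(1−p₀)/n) = √(0.2176/896) = 0.0156.
z = (0.3393 − 0.32)/0.0156 = 0.0193/0.0156 = 1.24.
p-value = P(Z < 1.238) ≈ 0.8921; since p > α = 0.05, fail to reject H₀.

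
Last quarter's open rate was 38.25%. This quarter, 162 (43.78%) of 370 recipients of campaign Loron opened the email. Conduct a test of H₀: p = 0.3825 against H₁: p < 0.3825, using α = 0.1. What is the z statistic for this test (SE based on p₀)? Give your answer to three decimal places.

z = 2.190

p̂ = 162/370 = 0.43784.
Under H₀, SE = √(0.3825·0.6175/370) = √(0.000638361) = 0.02527.
z = (0.43784 − 0.3825)/0.02527 = 0.05534/0.02527 = 2.190.
p-value = P(Z < 2.190) ≈ 0.9857, so at α = 0.1 we fail to reject H₀.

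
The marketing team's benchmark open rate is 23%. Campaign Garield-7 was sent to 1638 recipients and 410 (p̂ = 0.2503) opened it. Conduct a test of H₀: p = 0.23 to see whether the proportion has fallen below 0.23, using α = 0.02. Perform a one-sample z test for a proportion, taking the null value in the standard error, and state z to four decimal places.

p̂ = 410/1638 ≈ 0.250305.
Under H₀, SE = √(0.23·0.77/1638) = √(0.00010812) = 0.010398.
z = (0.250305 − 0.23)/0.010398 = 0.020305/0.010398 = 1.9528.
p-value = P(Z < 1.953) ≈ 0.9746; since p > α = 0.02, fail to reject H₀.

z = 1.9528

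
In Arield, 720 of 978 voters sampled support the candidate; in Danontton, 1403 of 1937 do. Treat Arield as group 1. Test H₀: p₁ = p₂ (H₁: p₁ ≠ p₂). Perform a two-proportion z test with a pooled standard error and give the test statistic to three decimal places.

p̂₁ = 720/978 ≈ 0.73620, p̂₂ = 1403/1937 ≈ 0.72432.
Pooled p̂ = (720+1403)/(978+1937) = 2123/2915 = 0.72830.
SE = √(0.197878 × 0.00153876) = 0.01745.
z = (0.73620 − 0.72432)/0.01745 = 0.01188/0.01745 = 0.681.
Two-sided p-value ≈ 2·Φ(−0.681) = 0.4960.

z = 0.681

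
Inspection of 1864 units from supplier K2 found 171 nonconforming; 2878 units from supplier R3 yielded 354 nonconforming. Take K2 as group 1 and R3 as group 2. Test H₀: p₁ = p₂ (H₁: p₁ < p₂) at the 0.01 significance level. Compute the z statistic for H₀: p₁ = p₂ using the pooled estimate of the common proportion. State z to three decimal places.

p̂₁ = 171/1864 ≈ 0.091738, p̂₂ = 354/2878 ≈ 0.123002.
Pooled p̂ = (171+354)/(1864+2878) = 525/4742 = 0.110713.
SE = √(0.0984555 × 0.000883944) = 0.009329.
z = (0.091738 − 0.123002)/0.009329 = -0.031264/0.009329 = -3.351.
p-value = P(Z < -3.351) ≈ 0.0004. With α = 0.01, reject H₀.

z = -3.351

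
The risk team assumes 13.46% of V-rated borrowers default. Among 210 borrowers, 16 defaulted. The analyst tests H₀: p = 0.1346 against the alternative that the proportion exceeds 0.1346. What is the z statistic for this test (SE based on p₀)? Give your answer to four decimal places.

z = -2.4801

p̂ = 16/210 = 0.0761905.
Under H₀, SE = √(0.1346·0.8654/210) = √(0.00055468) = 0.0235516.
z = (0.0761905 − 0.1346)/0.0235516 = -0.0584095/0.0235516 = -2.4801.
p-value = P(Z > -2.480) ≈ 0.9934.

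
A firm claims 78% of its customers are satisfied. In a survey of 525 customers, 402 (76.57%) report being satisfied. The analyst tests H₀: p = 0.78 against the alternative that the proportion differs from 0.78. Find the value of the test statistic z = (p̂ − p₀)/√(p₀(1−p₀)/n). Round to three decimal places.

p̂ = 402/525 = 0.76571.
Standard error under H₀: √(0.78×0.22/525) = 0.01808.
z = (0.76571 − 0.78)/0.01808 = -0.01429/0.01808 = -0.790.

z = -0.790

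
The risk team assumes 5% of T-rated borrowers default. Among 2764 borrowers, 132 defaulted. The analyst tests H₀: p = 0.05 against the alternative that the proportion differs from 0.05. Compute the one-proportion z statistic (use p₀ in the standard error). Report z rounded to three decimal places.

z = -0.541

p̂ = 132/2764 = 0.047757.
Standard error under H₀: √(0.05×0.95/2764) = 0.004146.
z = (0.047757 − 0.05)/0.004146 = -0.002243/0.004146 = -0.541.
Two-sided p-value ≈ 2·Φ(−0.541) = 0.5884.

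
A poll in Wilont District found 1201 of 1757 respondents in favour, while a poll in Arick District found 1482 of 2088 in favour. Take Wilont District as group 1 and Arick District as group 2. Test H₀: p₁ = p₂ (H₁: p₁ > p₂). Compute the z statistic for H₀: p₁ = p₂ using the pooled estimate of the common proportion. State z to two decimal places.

z = -1.76

p̂₁ = 1201/1757 ≈ 0.6836, p̂₂ = 1482/2088 ≈ 0.7098.
Pooled p̂ = (1201+1482)/(1757+2088) = 2683/3845 = 0.6978.
SE = √(0.210879 × 0.00104808) = 0.0149.
z = (0.6836 − 0.7098)/0.0149 = -0.0262/0.0149 = -1.76.
p-value = P(Z > -1.764) ≈ 0.9611.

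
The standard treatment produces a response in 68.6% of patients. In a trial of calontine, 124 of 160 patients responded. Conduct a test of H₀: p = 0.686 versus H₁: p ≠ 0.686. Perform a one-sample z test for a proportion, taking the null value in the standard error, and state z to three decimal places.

z = 2.426

p̂ = 124/160 = 0.77500.
Under H₀, SE = √(0.686·0.314/160) = √(0.00134628) = 0.03669.
z = (0.77500 − 0.686)/0.03669 = 0.08900/0.03669 = 2.426.
Two-sided p-value ≈ 2·Φ(−2.426) = 0.0153.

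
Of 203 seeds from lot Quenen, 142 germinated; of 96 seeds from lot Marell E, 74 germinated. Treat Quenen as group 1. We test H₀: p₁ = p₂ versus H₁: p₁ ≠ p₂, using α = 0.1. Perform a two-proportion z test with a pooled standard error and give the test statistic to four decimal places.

z = -1.2859

p̂₁ = 142/203 ≈ 0.699507, p̂₂ = 74/96 ≈ 0.770833.
Pooled p̂ = (142+74)/(203+96) = 216/299 = 0.722408.
SE = √(0.200535 × 0.0153428) = 0.055469.
z = (0.699507 − 0.770833)/0.055469 = -0.071326/0.055469 = -1.2859.
Two-sided p-value ≈ 2·Φ(−1.286) = 0.1985. With α = 0.1, fail to reject H₀.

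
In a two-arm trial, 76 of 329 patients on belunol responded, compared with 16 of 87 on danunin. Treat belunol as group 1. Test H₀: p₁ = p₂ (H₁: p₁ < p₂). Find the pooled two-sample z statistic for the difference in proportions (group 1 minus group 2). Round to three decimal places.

p̂₁ = 76/329 ≈ 0.23100, p̂₂ = 16/87 ≈ 0.18391.
Pooled p̂ = (76+16)/(329+87) = 92/416 = 0.22115.
SE = √(0.172245 × 0.0145338) = 0.05003.
z = (0.23100 − 0.18391)/0.05003 = 0.04709/0.05003 = 0.941.
p-value = P(Z < 0.941) ≈ 0.8267.

z = 0.941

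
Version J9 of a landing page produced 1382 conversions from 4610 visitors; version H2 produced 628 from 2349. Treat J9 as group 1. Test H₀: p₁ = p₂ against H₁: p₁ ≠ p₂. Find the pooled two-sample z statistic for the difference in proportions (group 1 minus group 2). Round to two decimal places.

z = 2.82

p̂₁ = 1382/4610 = 0.29978, p̂₂ = 628/2349 = 0.26735.
Pooled p̂ = (1382+628)/(4610+2349) = 2010/6959 = 0.28883.
SE = √(p̂(1−p̂)(1/n₁+1/n₂)) = √(0.28883·0.71117·0.000642633) = √(0.000132003) = 0.01149.
z = (0.29978 − 0.26735)/0.01149 = 0.03243/0.01149 = 2.82.
p-value = 2·P(Z > 2.823) ≈ 0.0048.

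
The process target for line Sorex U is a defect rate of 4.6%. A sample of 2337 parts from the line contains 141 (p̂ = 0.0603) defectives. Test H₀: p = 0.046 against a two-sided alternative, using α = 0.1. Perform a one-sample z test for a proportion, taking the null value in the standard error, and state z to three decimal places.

z = 3.308

p̂ = 141/2337 ≈ 0.060334.
Standard error under H₀: √(0.046×0.954/2337) = 0.004333.
z = (0.060334 − 0.046)/0.004333 = 0.014334/0.004333 = 3.308.
Two-sided p-value ≈ 2·Φ(−3.308) = 0.0009, so at α = 0.1 we reject H₀.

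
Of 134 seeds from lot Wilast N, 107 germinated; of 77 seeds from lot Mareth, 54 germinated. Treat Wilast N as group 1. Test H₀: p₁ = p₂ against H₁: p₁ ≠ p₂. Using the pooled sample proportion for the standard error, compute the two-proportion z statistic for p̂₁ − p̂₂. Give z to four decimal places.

p̂₁ = 107/134 = 0.798507, p̂₂ = 54/77 = 0.701299.
Pooled p̂ = (107+54)/(134+77) = 161/211 = 0.763033.
SE = √(0.180814 × 0.0204497) = 0.060808.
z = (0.798507 − 0.701299)/0.060808 = 0.097208/0.060808 = 1.5986.

z = 1.5986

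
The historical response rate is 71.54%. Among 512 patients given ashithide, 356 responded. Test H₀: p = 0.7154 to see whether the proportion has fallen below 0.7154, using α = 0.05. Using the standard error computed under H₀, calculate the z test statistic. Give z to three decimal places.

p̂ = 356/512 ≈ 0.695312.
SE = √(p₀(1−p₀)/n) = √(0.2036/512) = 0.019941.
z = (0.695312 − 0.7154)/0.019941 = -0.020088/0.019941 = -1.007.
p-value = P(Z < -1.007) ≈ 0.1569; since p > α = 0.05, fail to reject H₀.

z = -1.007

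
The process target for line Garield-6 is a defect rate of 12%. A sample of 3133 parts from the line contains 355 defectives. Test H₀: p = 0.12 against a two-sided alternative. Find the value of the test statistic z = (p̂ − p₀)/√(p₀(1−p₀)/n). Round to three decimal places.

p̂ = 355/3133 ≈ 0.113310.
SE = √(p₀(1−p₀)/n) = √(0.1056/3133) = 0.005806.
z = (0.113310 − 0.12)/0.005806 = -0.006690/0.005806 = -1.152.

z = -1.152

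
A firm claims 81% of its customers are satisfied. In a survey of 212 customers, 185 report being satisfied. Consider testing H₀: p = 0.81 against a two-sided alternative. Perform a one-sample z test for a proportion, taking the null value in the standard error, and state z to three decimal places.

p̂ = 185/212 = 0.87264.
Under H₀, SE = √(0.81·0.19/212) = √(0.000725943) = 0.02694.
z = (0.87264 − 0.81)/0.02694 = 0.06264/0.02694 = 2.325.
p-value = 2·P(Z > 2.325) ≈ 0.0201.

z = 2.325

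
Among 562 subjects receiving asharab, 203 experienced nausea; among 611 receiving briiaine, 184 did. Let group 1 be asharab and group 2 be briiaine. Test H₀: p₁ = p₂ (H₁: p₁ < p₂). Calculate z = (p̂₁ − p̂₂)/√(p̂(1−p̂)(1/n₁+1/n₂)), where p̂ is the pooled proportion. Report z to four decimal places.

z = 2.1857

p̂₁ = 203/562 ≈ 0.361210, p̂₂ = 184/611 ≈ 0.301146.
Pooled p̂ = (203+184)/(562+611) = 387/1173 = 0.329923.
SE = √(p̂(1−p̂)(1/n₁+1/n₂)) = √(0.329923·0.670077·0.00341602) = √(0.000755193) = 0.027481.
z = (0.361210 − 0.301146)/0.027481 = 0.060064/0.027481 = 2.1857.
p-value = P(Z < 2.186) ≈ 0.9856.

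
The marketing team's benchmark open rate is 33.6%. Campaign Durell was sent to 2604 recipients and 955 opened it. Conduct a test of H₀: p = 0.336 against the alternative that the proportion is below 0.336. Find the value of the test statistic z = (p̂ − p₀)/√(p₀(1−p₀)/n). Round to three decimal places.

p̂ = 955/2604 = 0.366743.
SE = √(p₀(1−p₀)/n) = √(0.2231/2604) = 0.009256.
z = (0.366743 − 0.336)/0.009256 = 0.030743/0.009256 = 3.321.

z = 3.321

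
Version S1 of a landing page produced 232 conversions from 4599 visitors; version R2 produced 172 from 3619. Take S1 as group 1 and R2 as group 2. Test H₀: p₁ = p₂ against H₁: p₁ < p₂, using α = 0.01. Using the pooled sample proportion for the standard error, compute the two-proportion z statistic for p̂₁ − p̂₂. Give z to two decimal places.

p̂₁ = 232/4599 = 0.05045, p̂₂ = 172/3619 = 0.04753.
Pooled p̂ = (232+172)/(4599+3619) = 404/8218 = 0.04916.
SE = √(0.0467436 × 0.000493758) = 0.00480.
z = (0.05045 − 0.04753)/0.00480 = 0.00292/0.00480 = 0.61.
p-value = P(Z < 0.608) ≈ 0.7283, so at α = 0.01 we fail to reject H₀.

z = 0.61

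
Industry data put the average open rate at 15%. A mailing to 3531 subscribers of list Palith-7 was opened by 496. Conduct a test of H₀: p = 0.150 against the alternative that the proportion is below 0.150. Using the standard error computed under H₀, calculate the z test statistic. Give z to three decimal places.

z = -1.586

p̂ = 496/3531 = 0.14047.
Under H₀, SE = √(0.15·0.85/3531) = √(3.61088e-05) = 0.00601.
z = (0.14047 − 0.15)/0.00601 = -0.00953/0.00601 = -1.586.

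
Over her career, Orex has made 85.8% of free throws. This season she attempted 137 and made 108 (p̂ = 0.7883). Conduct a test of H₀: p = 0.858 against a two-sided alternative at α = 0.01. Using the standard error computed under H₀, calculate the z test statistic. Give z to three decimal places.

z = -2.337

p̂ = 108/137 = 0.78832.
Under H₀, SE = √(0.858·0.142/137) = √(0.000889314) = 0.02982.
z = (0.78832 − 0.858)/0.02982 = -0.06968/0.02982 = -2.337.
p-value = 2·P(Z > 2.337) ≈ 0.0195. With α = 0.01, fail to reject H₀.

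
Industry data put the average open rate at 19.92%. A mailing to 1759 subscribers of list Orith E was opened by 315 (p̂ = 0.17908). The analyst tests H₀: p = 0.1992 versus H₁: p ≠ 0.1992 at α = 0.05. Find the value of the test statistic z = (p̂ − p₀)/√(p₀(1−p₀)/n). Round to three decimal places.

z = -2.113

p̂ = 315/1759 ≈ 0.17908.
Standard error under H₀: √(0.1992×0.8008/1759) = 0.00952.
z = (0.17908 − 0.1992)/0.00952 = -0.02012/0.00952 = -2.113.
p-value = 2·P(Z > 2.113) ≈ 0.0346. With α = 0.05, reject H₀.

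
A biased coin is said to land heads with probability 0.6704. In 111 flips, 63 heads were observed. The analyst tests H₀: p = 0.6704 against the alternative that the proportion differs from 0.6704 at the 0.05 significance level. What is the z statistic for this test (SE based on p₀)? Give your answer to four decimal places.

p̂ = 63/111 ≈ 0.567568.
SE = √(p₀(1−p₀)/n) = √(0.22096/111) = 0.044617.
z = (0.567568 − 0.6704)/0.044617 = -0.102832/0.044617 = -2.3048.
p-value = 2·P(Z > 2.305) ≈ 0.0212; since p < α = 0.05, reject H₀.

z = -2.3048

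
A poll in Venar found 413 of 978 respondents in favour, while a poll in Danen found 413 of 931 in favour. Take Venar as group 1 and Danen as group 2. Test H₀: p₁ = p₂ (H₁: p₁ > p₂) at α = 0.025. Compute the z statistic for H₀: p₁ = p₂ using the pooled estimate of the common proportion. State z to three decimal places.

z = -0.940

p̂₁ = 413/978 ≈ 0.42229, p̂₂ = 413/931 ≈ 0.44361.
Pooled p̂ = (413+413)/(978+931) = 826/1909 = 0.43269.
SE = √(0.245469 × 0.00209661) = 0.02269.
z = (0.42229 − 0.44361)/0.02269 = -0.02132/0.02269 = -0.940.
p-value = P(Z > -0.940) ≈ 0.8263. With α = 0.025, fail to reject H₀.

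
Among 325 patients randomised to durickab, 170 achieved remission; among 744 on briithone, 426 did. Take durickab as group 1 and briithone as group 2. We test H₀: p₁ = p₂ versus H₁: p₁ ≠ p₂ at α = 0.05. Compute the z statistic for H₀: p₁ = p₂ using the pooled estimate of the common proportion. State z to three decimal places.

p̂₁ = 170/325 = 0.52308, p̂₂ = 426/744 = 0.57258.
Pooled p̂ = (170+426)/(325+744) = 596/1069 = 0.55753.
SE = √(0.24669 × 0.00442101) = 0.03302.
z = (0.52308 − 0.57258)/0.03302 = -0.04950/0.03302 = -1.499.
p-value = 2·P(Z > 1.499) ≈ 0.1339; since p > α = 0.05, fail to reject H₀.

z = -1.499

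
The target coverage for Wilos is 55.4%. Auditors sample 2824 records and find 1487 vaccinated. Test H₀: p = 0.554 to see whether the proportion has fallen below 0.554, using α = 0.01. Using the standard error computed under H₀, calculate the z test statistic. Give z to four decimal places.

z = -2.9338

p̂ = 1487/2824 = 0.5265581.
SE = √(p₀(1−p₀)/n) = √(0.24708/2824) = 0.0093538.
z = (0.5265581 − 0.554)/0.0093538 = -0.0274419/0.0093538 = -2.9338.
p-value = P(Z < -2.934) ≈ 0.0017; since p < α = 0.01, reject H₀.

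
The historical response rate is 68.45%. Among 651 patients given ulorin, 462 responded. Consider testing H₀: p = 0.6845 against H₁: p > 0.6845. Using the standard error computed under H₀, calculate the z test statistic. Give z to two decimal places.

z = 1.38

p̂ = 462/651 = 0.7097.
SE = √(p₀(1−p₀)/n) = √(0.21596/651) = 0.0182.
z = (0.7097 − 0.6845)/0.0182 = 0.0252/0.0182 = 1.38.
p-value = P(Z > 1.382) ≈ 0.0834.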